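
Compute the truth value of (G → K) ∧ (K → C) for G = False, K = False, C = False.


G = False, K = False, C = False
Step 1: G → K is false only when G=True and K=False. Result: True
Step 2: K → C is false only when K=True and C=False. Result: True
Step 3: True ∧ True = True

True


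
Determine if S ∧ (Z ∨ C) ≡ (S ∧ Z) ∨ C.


Expression 1: S ∧ (Z ∨ C)
Expression 2: (S ∧ Z) ∨ C
Truth table (S Z C | Expr1 Expr2):
  T T T |   T     T
  T T F |   T     T
  T F T |   T     T
  T F F |   F     F
  F T T |   F     T   ← differ
  F T F |   F     F
  F F T |   F     T   ← differ
  F F F |   F     F
Counterexample: S=F, Z=T, C=T gives Expr1 = F but Expr2 = T, so the expressions are NOT logically equivalent.

No


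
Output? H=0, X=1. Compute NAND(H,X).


H AND X = 0
NOT(0) = 1

1


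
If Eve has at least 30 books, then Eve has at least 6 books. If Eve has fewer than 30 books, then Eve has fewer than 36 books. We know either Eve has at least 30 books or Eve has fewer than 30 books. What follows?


Constructive dilemma: (P → Q) ∧ (R → S), P ∨ R ⊢ Q ∨ S
Premise 1: Eve has at least 30 books → Eve has at least 6 books
Premise 2: Eve has fewer than 30 books → Eve has fewer than 36 books
Premise 3: Eve has at least 30 books ∨ Eve has fewer than 30 books
Case 1: Assuming Eve has at least 30 books, then by Premise 1, Eve has at least 6 books.
Case 2: Assuming Eve has fewer than 30 books, then by Premise 2, Eve has fewer than 36 books.
Since one of Eve has at least 30 books or Eve has fewer than 30 books must hold, we get Eve has at least 6 books or Eve has fewer than 36 books.

Eve has at least 6 books or Eve has fewer than 36 books.


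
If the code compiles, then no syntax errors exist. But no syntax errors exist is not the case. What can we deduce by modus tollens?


Modus tollens: P → Q, ¬Q ⊢ ¬P
P: the code compiles
Q: no syntax errors exist
We have P → Q and Q is false.
By modus tollens, P must be false.

It is not the case that the code compiles


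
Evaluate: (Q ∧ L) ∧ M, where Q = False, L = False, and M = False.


Q = False, L = False, M = False
Step 1: Q ∧ L = False AND False = False
Step 2: False ∧ M = False AND False = False
AND is true only when ALL operands are true.

False


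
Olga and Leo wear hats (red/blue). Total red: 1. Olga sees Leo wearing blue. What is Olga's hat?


Total red = 1, Leo = blue
Red accounted for: 0
Remaining for Olga: 1
Olga's hat is red.

red


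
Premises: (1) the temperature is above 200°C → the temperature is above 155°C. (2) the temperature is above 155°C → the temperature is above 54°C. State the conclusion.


Hypothetical syllogism: P → Q, Q → R ⊢ P → R
Premise 1: the temperature is above 200°C → the temperature is above 155°C
Premise 2: the temperature is above 155°C → the temperature is above 54°C
Chain the implications: the middle term (the temperature is above 155°C) links the two.
Conclusion: If the temperature is above 200°C, then the temperature is above 54°C.

If the temperature is above 200°C, then the temperature is above 54°C.


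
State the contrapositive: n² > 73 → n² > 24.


Original: If n² > 73, then n² > 24
Contrapositive: If ¬Q, then ¬P
Negate Q: not (n² > 24)
Negate P: not (n² > 73)

If not (n² > 24), then not (n² > 73).


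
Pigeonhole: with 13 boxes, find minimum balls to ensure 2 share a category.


Pigeonhole: to guarantee k in one of n categories, need (k-1)×n + 1.
k = 2, n = 13
Minimum = (2-1) × 13 + 1 = 1 × 13 + 1

14


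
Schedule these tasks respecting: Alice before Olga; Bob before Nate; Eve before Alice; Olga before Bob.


Constraints: Alice before Olga; Bob before Nate; Eve before Alice; Olga before Bob
Method: repeatedly schedule the remaining task that has no remaining task required before it.
  Step 1: remaining {Bob, Olga, Eve, Nate, Alice}; every task except Eve still has a predecessor pending → schedule Eve.
  Step 2: remaining {Bob, Olga, Nate, Alice}; every task except Alice still has a predecessor pending → schedule Alice.
  Step 3: remaining {Bob, Olga, Nate}; every task except Olga still has a predecessor pending → schedule Olga.
  Step 4: remaining {Bob, Nate}; every task except Bob still has a predecessor pending → schedule Bob.
  Step 5: only Nate remains → schedule Nate.
Resulting order:

Eve → Alice → Olga → Bob → Nate


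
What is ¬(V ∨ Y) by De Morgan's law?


De Morgan's law: ¬(P ∨ Q) ≡ ¬P ∧ ¬Q
¬(V ∨ Y) = ¬V ∧ ¬Y

¬V ∧ ¬Y


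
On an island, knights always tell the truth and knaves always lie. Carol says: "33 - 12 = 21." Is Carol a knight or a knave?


Statement: "33 - 12 = 21."
Actual: 33 - 12 = 21
Claimed: 21
Statement is TRUE → Carol tells the truth → Knight

Knight


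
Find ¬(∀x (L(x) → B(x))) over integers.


Original: ∀x (L(x) → B(x))
Rule: ¬∀→∃, ¬∃→∀, negate predicate.
Negation: ∃x (L(x) ∧ ¬B(x))

∃x (L(x) ∧ ¬B(x))


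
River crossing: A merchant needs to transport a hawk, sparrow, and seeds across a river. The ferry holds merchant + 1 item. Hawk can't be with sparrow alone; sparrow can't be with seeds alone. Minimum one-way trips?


1. merchant+sparrow → 2. merchant ← 3. merchant+hawk → 4. merchant+sparrow ← 5. merchant+seeds → 6. merchant ← 7. merchant+sparrow →
Minimum trips = 7

7


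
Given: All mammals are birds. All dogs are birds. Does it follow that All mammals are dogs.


Premise 1: All mammals are birds.
Premise 2: All dogs are birds.
Conclusion: All mammals are dogs.
Fallacy: undistributed middle. birds is predicate in both.
Counterexample: mammals and dogs could be disjoint subsets of birds.

Invalid


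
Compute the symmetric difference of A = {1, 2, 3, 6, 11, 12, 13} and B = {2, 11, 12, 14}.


A = {1, 2, 3, 6, 11, 12, 13}
B = {2, 11, 12, 14}
Operation: symmetric difference
In A only: [1, 3, 6, 13], in B only: [14]

{1, 3, 6, 13, 14}


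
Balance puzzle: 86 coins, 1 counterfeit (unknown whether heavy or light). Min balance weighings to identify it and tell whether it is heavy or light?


Let n = 86. 172 possibilities (n coins × lighter/heavier); each weighing has 3 outcomes.
Bound for k weighings: say the first weighing puts j coins on each pan. If it tips, the 2j weighed coins remain suspects (each with a known direction) and k-1 weighings give 3^(k-1) outcomes; 3^(k-1) is odd, so 2j ≤ 3^(k-1) - 1. If it balances, the n - 2j unweighed coins remain with direction unknown: 2(n - 2j) ≤ 3^(k-1) - 1 by the same parity argument. Adding, n ≤ (3^(k-1) - 1) + (3^(k-1) - 1)/2 = (3^k - 3)/2, and the classical three-group strategy achieves this (3 coins in 2 weighings, 12 in 3, 39 in 4, 120 in 5).
So we need the smallest k with (3^k - 3)/2 ≥ 86.
k = 4: (3^4 - 3)/2 = 39 < 86 ✗
k = 5: (3^5 - 3)/2 = 120 ≥ 86 ✓

5


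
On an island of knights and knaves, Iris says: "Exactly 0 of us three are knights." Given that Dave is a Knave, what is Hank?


Iris claims exactly 0 knights among Iris, Dave, Hank.
Given: Dave is a Knave.

Case 1: Iris is a Knight (tells truth)
  Then exactly 0 of the three are knights.
  Counting Iris, Dave: 1 knight(s) so far. Need -1 more → impossible.
Case 2: Iris is a Knave (lies)
  Then the count is NOT 0.
  If Hank = Knave, count = 0 = 0 → claim would be true, contradicts lie.
  If Hank = Knight, count = 1 ≠ 0 → lie confirmed ✓

Hank is a Knight.

Knight


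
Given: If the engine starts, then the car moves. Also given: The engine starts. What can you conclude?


Modus ponens: P → Q, P ⊢ Q
P: the engine starts
Q: the car moves
We have P → Q and P is true.
By modus ponens, Q must be true.

The car moves


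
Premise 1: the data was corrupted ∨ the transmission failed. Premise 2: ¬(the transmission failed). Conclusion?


Disjunctive syllogism: P ∨ Q, ¬P ⊢ Q
Disjunction: the data was corrupted ∨ the transmission failed
We know it is not the case that the transmission failed.
By disjunctive syllogism, the other disjunct must be true.

The data was corrupted


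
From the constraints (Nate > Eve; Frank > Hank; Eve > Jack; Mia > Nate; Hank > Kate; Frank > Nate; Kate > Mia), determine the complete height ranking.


Constraints: Nate > Eve; Frank > Hank; Eve > Jack; Mia > Nate; Hank > Kate; Frank > Nate; Kate > Mia
Method: at each step, the next-highest is the one remaining person who never appears on the smaller side of a constraint between remaining people.
  Step 1: remaining {Mia, Nate, Frank, Hank, Eve, Kate, Jack}; on the smaller side: {Mia, Nate, Hank, Eve, Kate, Jack} → Frank is next (Frank > Hank; Frank > Nate).
  Step 2: remaining {Mia, Nate, Hank, Eve, Kate, Jack}; on the smaller side: {Mia, Nate, Eve, Kate, Jack} → Hank is next (Hank > Kate).
  Step 3: remaining {Mia, Nate, Eve, Kate, Jack}; on the smaller side: {Mia, Nate, Eve, Jack} → Kate is next (Kate > Mia).
  Step 4: remaining {Mia, Nate, Eve, Jack}; on the smaller side: {Nate, Eve, Jack} → Mia is next (Mia > Nate).
  Step 5: remaining {Nate, Eve, Jack}; on the smaller side: {Eve, Jack} → Nate is next (Nate > Eve).
  Step 6: remaining {Eve, Jack}; on the smaller side: {Jack} → Eve is next (Eve > Jack).
  Step 7: only Jack remains → lowest.
Final ranking (highest to lowest):

Frank > Hank > Kate > Mia > Nate > Eve > Jack


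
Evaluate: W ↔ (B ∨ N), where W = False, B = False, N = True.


W = False, B = False, N = True
Step 1: B ∨ N = False OR True = True
Step 2: W ↔ (True): true when both sides have same truth value.
Result: False ↔ True = False

False


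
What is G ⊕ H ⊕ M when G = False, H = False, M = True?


G = False, H = False, M = True
Step 1: G ⊕ H = False XOR False = False
Step 2: False ⊕ M = False XOR True = True
XOR is true when an odd number of operands are true.

True


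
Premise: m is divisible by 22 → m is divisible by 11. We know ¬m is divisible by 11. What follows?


Modus tollens: P → Q, ¬Q ⊢ ¬P
P: m is divisible by 22
Q: m is divisible by 11
We have P → Q and Q is false.
By modus tollens, P must be false.

It is not the case that m is divisible by 22


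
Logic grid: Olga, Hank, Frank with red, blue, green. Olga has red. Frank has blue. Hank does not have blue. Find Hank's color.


From clues:
  Frank → blue
  Olga → red
By elimination, Hank gets the remaining.

green


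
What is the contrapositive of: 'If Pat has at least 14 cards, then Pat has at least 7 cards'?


Original: If Pat has at least 14 cards, then Pat has at least 7 cards
Contrapositive: If ¬Q, then ¬P
Negate Q: not (Pat has at least 7 cards)
Negate P: not (Pat has at least 14 cards)

If not (Pat has at least 7 cards), then not (Pat has at least 14 cards).


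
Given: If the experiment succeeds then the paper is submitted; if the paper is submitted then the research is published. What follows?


Hypothetical syllogism: P → Q, Q → R ⊢ P → R
Premise 1: the experiment succeeds → the paper is submitted
Premise 2: the paper is submitted → the research is published
Chain the implications: the middle term (the paper is submitted) links the two.
Conclusion: If the experiment succeeds, then the research is published.

If the experiment succeeds, then the research is published.


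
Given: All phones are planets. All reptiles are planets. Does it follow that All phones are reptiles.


Premise 1: All phones are planets.
Premise 2: All reptiles are planets.
Conclusion: All phones are reptiles.
Fallacy: undistributed middle. planets is predicate in both.
Counterexample: phones and reptiles could be disjoint subsets of planets.

Invalid


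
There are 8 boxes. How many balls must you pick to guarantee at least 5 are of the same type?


Pigeonhole: to guarantee k in one of n categories, need (k-1)×n + 1.
k = 5, n = 8
Minimum = (5-1) × 8 + 1 = 4 × 8 + 1

33


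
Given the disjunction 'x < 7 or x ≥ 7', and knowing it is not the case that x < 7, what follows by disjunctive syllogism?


Disjunctive syllogism: P ∨ Q, ¬P ⊢ Q
Disjunction: x < 7 ∨ x ≥ 7
We know it is not the case that x < 7.
By disjunctive syllogism, the other disjunct must be true.

x ≥ 7


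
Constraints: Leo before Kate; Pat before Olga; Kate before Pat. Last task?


Constraints: Leo before Kate; Pat before Olga; Kate before Pat
The last task can have nothing scheduled after it, so it must never appear on the left of a 'before'.
Tasks appearing before some other task: Leo, Pat, Kate.
The only task not in that list is Olga → it is last.

Olga


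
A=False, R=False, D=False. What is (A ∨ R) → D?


A = False, R = False, D = False
Expression: (A ∨ R) → D
Step 1: A ∨ R = False OR False = False
Step 2: (False) → D = False → False (false only if antecedent True and consequent False) = True

True


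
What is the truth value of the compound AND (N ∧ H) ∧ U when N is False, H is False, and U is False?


N = False, H = False, U = False
Step 1: N ∧ H = False AND False = False
Step 2: False ∧ U = False AND False = False
AND is true only when ALL operands are true.

False


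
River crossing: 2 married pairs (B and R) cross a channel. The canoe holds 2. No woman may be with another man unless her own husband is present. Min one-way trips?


Label couples B and R.
1. WB+WR → (far: WB,WR; near: HB,HR)
2. WB ←   (far: WR; near: HB,HR,WB)
3. HB+HR → (far: HB,HR,WR; near: WB)
4. HB ←   (far: HR,WR; near: HB,WB)  — HB returns, since WB is alone on near bank
5. HB+WB → (far: all four; near: empty)
Every state respects the constraint.
Minimum trips = 5

5


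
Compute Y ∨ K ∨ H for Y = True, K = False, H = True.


Y = True, K = False, H = True
Step 1: Y ∨ K = True OR False = True
Step 2: True ∨ H = True OR True = True
OR is true when at least one operand is true.

True


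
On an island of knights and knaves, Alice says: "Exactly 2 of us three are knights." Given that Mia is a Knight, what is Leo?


Alice claims exactly 2 knights among Alice, Mia, Leo.
Given: Mia is a Knight.

Case 1: Alice is a Knight (tells truth)
  Then exactly 2 of the three are knights.
  Counting Alice, Mia: 2 knight(s) so far. Need 0 more → Leo = Knave.
Case 2: Alice is a Knave (lies)
  Then the count is NOT 2.
  If Leo = Knight, count = 2 = 2 → claim would be true, contradicts lie.
  If Leo = Knave, count = 1 ≠ 2 → lie confirmed ✓

Leo is a Knave.

Knave


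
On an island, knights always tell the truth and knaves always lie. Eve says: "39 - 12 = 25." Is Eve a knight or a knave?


Statement: "39 - 12 = 25."
Actual: 39 - 12 = 27
Claimed: 25
Statement is FALSE → Eve lies → Knave

Knave


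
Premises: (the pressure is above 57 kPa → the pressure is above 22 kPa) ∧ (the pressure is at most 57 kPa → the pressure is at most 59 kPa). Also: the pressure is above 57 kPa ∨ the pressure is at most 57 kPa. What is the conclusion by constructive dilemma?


Constructive dilemma: (P → Q) ∧ (R → S), P ∨ R ⊢ Q ∨ S
Premise 1: the pressure is above 57 kPa → the pressure is above 22 kPa
Premise 2: the pressure is at most 57 kPa → the pressure is at most 59 kPa
Premise 3: the pressure is above 57 kPa ∨ the pressure is at most 57 kPa
Case 1: Assuming the pressure is above 57 kPa, then by Premise 1, the pressure is above 22 kPa.
Case 2: Assuming the pressure is at most 57 kPa, then by Premise 2, the pressure is at most 59 kPa.
Since one of the pressure is above 57 kPa or the pressure is at most 57 kPa must hold, we get the pressure is above 22 kPa or the pressure is at most 59 kPa.

The pressure is above 22 kPa or the pressure is at most 59 kPa.


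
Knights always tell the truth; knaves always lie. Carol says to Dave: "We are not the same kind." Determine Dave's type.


Carol says: "We are not the same kind."
Case 1: Carol is a Knight (truth-teller)
  Statement is true → they ARE different → Dave is a Knave
Case 2: Carol is a Knave (liar)
  Statement is false → they are NOT different → Dave is a Knave
In both cases, Dave is a Knave.

Knave


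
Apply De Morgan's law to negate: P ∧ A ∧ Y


De Morgan's law: ¬(P ∧ Q ∧ R) ≡ ¬P ∨ ¬Q ∨ ¬R
¬(P ∧ A ∧ Y) = ¬P ∨ ¬A ∨ ¬Y

¬P ∨ ¬A ∨ ¬Y


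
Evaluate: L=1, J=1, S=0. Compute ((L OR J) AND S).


L OR J = 1|1 = 1
1 AND 0 = 0

0


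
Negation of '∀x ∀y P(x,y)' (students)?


Original: ∀x ∀y P(x,y)
Rule: ¬∀→∃, ¬∃→∀, negate predicate.
Negation: ∃x ∃y ¬P(x,y)

∃x ∃y ¬P(x,y)


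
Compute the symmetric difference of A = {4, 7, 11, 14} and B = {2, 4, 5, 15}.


A = {4, 7, 11, 14}
B = {2, 4, 5, 15}
Operation: symmetric difference
In A only: [7, 11, 14], in B only: [2, 5, 15]

{2, 5, 7, 11, 14, 15}


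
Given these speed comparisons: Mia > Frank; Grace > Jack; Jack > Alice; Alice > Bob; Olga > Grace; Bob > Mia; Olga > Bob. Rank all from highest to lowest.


Constraints: Mia > Frank; Grace > Jack; Jack > Alice; Alice > Bob; Olga > Grace; Bob > Mia; Olga > Bob
Method: at each step, the next-highest is the one remaining person who never appears on the smaller side of a constraint between remaining people.
  Step 1: remaining {Olga, Grace, Frank, Bob, Jack, Alice, Mia}; on the smaller side: {Grace, Frank, Bob, Jack, Alice, Mia} → Olga is next (Olga > Grace; Olga > Bob).
  Step 2: remaining {Grace, Frank, Bob, Jack, Alice, Mia}; on the smaller side: {Frank, Bob, Jack, Alice, Mia} → Grace is next (Grace > Jack).
  Step 3: remaining {Frank, Bob, Jack, Alice, Mia}; on the smaller side: {Frank, Bob, Alice, Mia} → Jack is next (Jack > Alice).
  Step 4: remaining {Frank, Bob, Alice, Mia}; on the smaller side: {Frank, Bob, Mia} → Alice is next (Alice > Bob).
  Step 5: remaining {Frank, Bob, Mia}; on the smaller side: {Frank, Mia} → Bob is next (Bob > Mia).
  Step 6: remaining {Frank, Mia}; on the smaller side: {Frank} → Mia is next (Mia > Frank).
  Step 7: only Frank remains → lowest.
Final ranking (highest to lowest):

Olga > Grace > Jack > Alice > Bob > Mia > Frank


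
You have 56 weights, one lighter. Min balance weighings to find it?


Each weighing has 3 outcomes (left heavy / balance / right heavy), so k weighings distinguish at most 3^k cases; splitting into three near-equal groups achieves this.
Need 3^k ≥ 56: 3^3 = 27 < 56 ≤ 3^4 = 81
k = ⌈log₃(56)⌉ = 4

4


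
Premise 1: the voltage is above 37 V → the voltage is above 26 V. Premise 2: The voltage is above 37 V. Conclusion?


Modus ponens: P → Q, P ⊢ Q
P: the voltage is above 37 V
Q: the voltage is above 26 V
We have P → Q and P is true.
By modus ponens, Q must be true.

The voltage is above 26 V


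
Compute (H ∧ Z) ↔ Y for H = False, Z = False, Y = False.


H = False, Z = False, Y = False
Step 1: H ∧ Z = False AND False = False
Step 2: (False) ↔ Y: true when both sides have same truth value.
Result: False ↔ False = True

True


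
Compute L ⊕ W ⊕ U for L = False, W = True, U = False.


L = False, W = True, U = False
Step 1: L ⊕ W = False XOR True = True
Step 2: True ⊕ U = True XOR False = True
XOR is true when an odd number of operands are true.

True


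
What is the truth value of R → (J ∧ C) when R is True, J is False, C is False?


R = True, J = False, C = False
Step 1: J ∧ C = False AND False = False
Step 2: R → (False): false only when R=True and consequent=False.
Result: False

False


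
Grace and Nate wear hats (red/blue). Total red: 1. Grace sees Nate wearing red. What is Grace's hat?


Total red = 1, Nate = red
Red accounted for: 1
Remaining for Grace: 0
Grace's hat is blue.

blue


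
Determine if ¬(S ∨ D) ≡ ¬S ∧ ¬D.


Expression 1: ¬(S ∨ D)
Expression 2: ¬S ∧ ¬D
Truth table (S D | Expr1 Expr2):
  T T |   F     F
  T F |   F     F
  F T |   F     F
  F F |   T     T
All 4 rows agree, so the expressions are logically equivalent.

Yes


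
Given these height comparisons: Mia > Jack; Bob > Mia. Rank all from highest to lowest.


Constraints: Mia > Jack; Bob > Mia
Method: at each step, the next-highest is the one remaining person who never appears on the smaller side of a constraint between remaining people.
  Step 1: remaining {Mia, Bob, Jack}; on the smaller side: {Mia, Jack} → Bob is next (Bob > Mia).
  Step 2: remaining {Mia, Jack}; on the smaller side: {Jack} → Mia is next (Mia > Jack).
  Step 3: only Jack remains → lowest.
Final ranking (highest to lowest):

Bob > Mia > Jack


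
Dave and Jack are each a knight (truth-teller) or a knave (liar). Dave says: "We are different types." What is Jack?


Dave says: "We are different types."
Case 1: Dave is a Knight (truth-teller)
  Statement is true → they ARE different → Jack is a Knave
Case 2: Dave is a Knave (liar)
  Statement is false → they are NOT different → Jack is a Knave
In both cases, Jack is a Knave.

Knave


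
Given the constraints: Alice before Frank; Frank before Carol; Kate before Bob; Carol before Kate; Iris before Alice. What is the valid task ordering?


Constraints: Alice before Frank; Frank before Carol; Kate before Bob; Carol before Kate; Iris before Alice
Method: repeatedly schedule the remaining task that has no remaining task required before it.
  Step 1: remaining {Frank, Carol, Bob, Kate, Iris, Alice}; every task except Iris still has a predecessor pending → schedule Iris.
  Step 2: remaining {Frank, Carol, Bob, Kate, Alice}; every task except Alice still has a predecessor pending → schedule Alice.
  Step 3: remaining {Frank, Carol, Bob, Kate}; every task except Frank still has a predecessor pending → schedule Frank.
  Step 4: remaining {Carol, Bob, Kate}; every task except Carol still has a predecessor pending → schedule Carol.
  Step 5: remaining {Bob, Kate}; every task except Kate still has a predecessor pending → schedule Kate.
  Step 6: only Bob remains → schedule Bob.
Resulting order:

Iris → Alice → Frank → Carol → Kate → Bob


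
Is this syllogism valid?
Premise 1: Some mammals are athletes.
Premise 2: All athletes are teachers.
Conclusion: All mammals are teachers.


Premise 1: Some mammals are athletes.
Premise 2: All athletes are teachers.
Conclusion: All mammals are teachers.
Fallacy: illicit minor. The minor term (mammals) is distributed in the conclusion ('All mammals ...') but undistributed in its premise ('Some mammals are athletes' doesn't cover all mammals).
Only 'Some mammals are teachers' follows, not 'All'.

Invalid


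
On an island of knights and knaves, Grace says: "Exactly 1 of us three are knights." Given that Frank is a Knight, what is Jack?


Grace claims exactly 1 knights among Grace, Frank, Jack.
Given: Frank is a Knight.

Case 1: Grace is a Knight (tells truth)
  Then exactly 1 of the three are knights.
  Counting Grace, Frank: 2 knight(s) so far. Need -1 more → impossible.
Case 2: Grace is a Knave (lies)
  Then the count is NOT 1.
  If Jack = Knave, count = 1 = 1 → claim would be true, contradicts lie.
  If Jack = Knight, count = 2 ≠ 1 → lie confirmed ✓

Jack is a Knight.

Knight


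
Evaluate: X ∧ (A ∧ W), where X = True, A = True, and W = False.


X = True, A = True, W = False
Step 1: A ∧ W = True AND False = False
Step 2: X ∧ False = True AND False = False
AND is true only when ALL operands are true.

False


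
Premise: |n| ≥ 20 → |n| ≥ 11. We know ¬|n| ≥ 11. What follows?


Modus tollens: P → Q, ¬Q ⊢ ¬P
P: |n| ≥ 20
Q: |n| ≥ 11
We have P → Q and Q is false.
By modus tollens, P must be false.

It is not the case that |n| ≥ 20


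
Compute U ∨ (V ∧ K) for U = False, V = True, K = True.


U = False, V = True, K = True
Step 1: V ∧ K = True AND True = True
Step 2: U ∨ True = False OR True = True
AND evaluated first (higher precedence); then OR applied.

True


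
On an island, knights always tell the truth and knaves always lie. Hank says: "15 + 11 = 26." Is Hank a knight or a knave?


Statement: "15 + 11 = 26."
Actual: 15 + 11 = 26
Claimed: 26
Statement is TRUE → Hank tells the truth → Knight

Knight


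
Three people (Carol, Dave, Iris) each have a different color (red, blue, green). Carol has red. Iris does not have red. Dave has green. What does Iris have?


From clues:
  Dave → green
  Carol → red
By elimination, Iris gets the remaining.

blue


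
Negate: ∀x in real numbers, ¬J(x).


Original: ∀x ¬J(x)
Rule: ¬∀→∃, ¬∃→∀, negate predicate.
Negation: ∃x J(x)

∃x J(x)


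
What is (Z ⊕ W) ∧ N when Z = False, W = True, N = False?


Z = False, W = True, N = False
Step 1: Z ⊕ W = False XOR True = True
Step 2: True ∧ N = True AND False = False
XOR true when exactly one of Z,W is true; then AND with N.

False


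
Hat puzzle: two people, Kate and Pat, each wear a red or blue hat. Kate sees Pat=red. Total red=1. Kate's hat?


Total red = 1, Pat = red
Red accounted for: 1
Remaining for Kate: 0
Kate's hat is blue.

blue


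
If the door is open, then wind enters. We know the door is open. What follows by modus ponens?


Modus ponens: P → Q, P ⊢ Q
P: the door is open
Q: wind enters
We have P → Q and P is true.
By modus ponens, Q must be true.

Wind enters


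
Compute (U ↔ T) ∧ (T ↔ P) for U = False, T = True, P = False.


U = False, T = True, P = False
Step 1: U ↔ T is true when U and T have the same value. Result: False
Step 2: T ↔ P is true when T and P have the same value. Result: False
Step 3: False ∧ False = False

False


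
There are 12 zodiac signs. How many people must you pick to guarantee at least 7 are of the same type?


Pigeonhole: to guarantee k in one of n categories, need (k-1)×n + 1.
k = 7, n = 12
Minimum = (7-1) × 12 + 1 = 6 × 12 + 1

73


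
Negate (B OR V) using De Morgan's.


De Morgan's law: ¬(P ∨ Q) ≡ ¬P ∧ ¬Q
¬(B ∨ V) = ¬B ∧ ¬V

¬B ∧ ¬V


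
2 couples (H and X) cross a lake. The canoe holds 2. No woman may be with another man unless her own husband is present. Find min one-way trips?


Label couples H and X.
1. WH+WX → (far: WH,WX; near: HH,HX)
2. WH ←   (far: WX; near: HH,HX,WH)
3. HH+HX → (far: HH,HX,WX; near: WH)
4. HH ←   (far: HX,WX; near: HH,WH)  — HH returns, since WH is alone on near bank
5. HH+WH → (far: all four; near: empty)
Every state respects the constraint.
Minimum trips = 5

5


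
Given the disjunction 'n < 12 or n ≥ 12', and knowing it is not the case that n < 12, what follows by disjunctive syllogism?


Disjunctive syllogism: P ∨ Q, ¬P ⊢ Q
Disjunction: n < 12 ∨ n ≥ 12
We know it is not the case that n < 12.
By disjunctive syllogism, the other disjunct must be true.

n ≥ 12


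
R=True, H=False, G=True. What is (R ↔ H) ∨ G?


R = True, H = False, G = True
Expression: (R ↔ H) ∨ G
Step 1: R ↔ H = (True iff False) (true when values match) = False
Step 2: (False) ∨ G = False OR True = True

True


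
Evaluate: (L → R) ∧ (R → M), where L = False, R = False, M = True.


L = False, R = False, M = True
Step 1: L → R is false only when L=True and R=False. Result: True
Step 2: R → M is false only when R=True and M=False. Result: True
Step 3: True ∧ True = True

True


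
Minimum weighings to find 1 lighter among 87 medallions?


Each weighing has 3 outcomes (left heavy / balance / right heavy), so k weighings distinguish at most 3^k cases; splitting into three near-equal groups achieves this.
Need 3^k ≥ 87: 3^4 = 81 < 87 ≤ 3^5 = 243
k = ⌈log₃(87)⌉ = 5

5


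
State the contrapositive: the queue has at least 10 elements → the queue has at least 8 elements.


Original: If the queue has at least 10 elements, then the queue has at least 8 elements
Contrapositive: If ¬Q, then ¬P
Negate Q: not (the queue has at least 8 elements)
Negate P: not (the queue has at least 10 elements)

If not (the queue has at least 8 elements), then not (the queue has at least 10 elements).


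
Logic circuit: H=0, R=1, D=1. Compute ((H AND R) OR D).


H AND R = 0&1 = 0
0 OR 1 = 1

1


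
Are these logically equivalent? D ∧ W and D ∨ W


Expression 1: D ∧ W
Expression 2: D ∨ W
Truth table (D W | Expr1 Expr2):
  T T |   T     T
  T F |   F     T   ← differ
  F T |   F     T   ← differ
  F F |   F     F
Counterexample: D=T, W=F gives Expr1 = F but Expr2 = T, so the expressions are NOT logically equivalent.

No


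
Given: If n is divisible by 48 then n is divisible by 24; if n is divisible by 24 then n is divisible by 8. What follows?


Hypothetical syllogism: P → Q, Q → R ⊢ P → R
Premise 1: n is divisible by 48 → n is divisible by 24
Premise 2: n is divisible by 24 → n is divisible by 8
Chain the implications: the middle term (n is divisible by 24) links the two.
Conclusion: If n is divisible by 48, then n is divisible by 8.

If n is divisible by 48, then n is divisible by 8.


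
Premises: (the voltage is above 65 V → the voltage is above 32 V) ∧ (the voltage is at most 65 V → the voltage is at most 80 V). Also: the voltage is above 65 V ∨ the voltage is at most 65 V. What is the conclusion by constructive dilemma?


Constructive dilemma: (P → Q) ∧ (R → S), P ∨ R ⊢ Q ∨ S
Premise 1: the voltage is above 65 V → the voltage is above 32 V
Premise 2: the voltage is at most 65 V → the voltage is at most 80 V
Premise 3: the voltage is above 65 V ∨ the voltage is at most 65 V
Case 1: Assuming the voltage is above 65 V, then by Premise 1, the voltage is above 32 V.
Case 2: Assuming the voltage is at most 65 V, then by Premise 2, the voltage is at most 80 V.
Since one of the voltage is above 65 V or the voltage is at most 65 V must hold, we get the voltage is above 32 V or the voltage is at most 80 V.

The voltage is above 32 V or the voltage is at most 80 V.


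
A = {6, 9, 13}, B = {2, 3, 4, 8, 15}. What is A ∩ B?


A = {6, 9, 13}
B = {2, 3, 4, 8, 15}
Operation: intersection
Elements in both: none

∅


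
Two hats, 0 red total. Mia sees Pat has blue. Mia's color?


Total red = 0, Pat = blue
Red accounted for: 0
Remaining for Mia: 0
Mia's hat is blue.

blue


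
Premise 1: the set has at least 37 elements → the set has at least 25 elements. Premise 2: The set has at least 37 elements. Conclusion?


Modus ponens: P → Q, P ⊢ Q
P: the set has at least 37 elements
Q: the set has at least 25 elements
We have P → Q and P is true.
By modus ponens, Q must be true.

The set has at least 25 elements


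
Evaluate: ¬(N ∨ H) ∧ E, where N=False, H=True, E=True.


N = False, H = True, E = True
Expression: ¬(N ∨ H) ∧ E
Step 1: N ∨ H = False OR True = True
Step 2: ¬(N ∨ H) = NOT True = False
Step 3: (False) ∧ E = False AND True = False

False


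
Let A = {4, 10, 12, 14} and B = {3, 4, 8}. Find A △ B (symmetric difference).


A = {4, 10, 12, 14}
B = {3, 4, 8}
Operation: symmetric difference
In A only: [10, 12, 14], in B only: [3, 8]

{3, 8, 10, 12, 14}


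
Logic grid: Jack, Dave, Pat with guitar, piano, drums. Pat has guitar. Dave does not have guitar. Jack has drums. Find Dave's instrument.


From clues:
  Pat → guitar
  Jack → drums
By elimination, Dave gets the remaining.

piano


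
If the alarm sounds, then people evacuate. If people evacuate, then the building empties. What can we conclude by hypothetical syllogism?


Hypothetical syllogism: P → Q, Q → R ⊢ P → R
Premise 1: the alarm sounds → people evacuate
Premise 2: people evacuate → the building empties
Chain the implications: the middle term (people evacuate) links the two.
Conclusion: If the alarm sounds, then the building empties.

If the alarm sounds, then the building empties.


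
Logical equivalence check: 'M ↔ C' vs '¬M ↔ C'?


Expression 1: M ↔ C
Expression 2: ¬M ↔ C
Truth table (M C | Expr1 Expr2):
  T T |   T     F   ← differ
  T F |   F     T   ← differ
  F T |   F     T   ← differ
  F F |   T     F   ← differ
Counterexample: M=T, C=T gives Expr1 = T but Expr2 = F, so the expressions are NOT logically equivalent.

No


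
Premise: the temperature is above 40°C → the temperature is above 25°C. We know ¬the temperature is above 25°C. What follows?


Modus tollens: P → Q, ¬Q ⊢ ¬P
P: the temperature is above 40°C
Q: the temperature is above 25°C
We have P → Q and Q is false.
By modus tollens, P must be false.

It is not the case that the temperature is above 40°C


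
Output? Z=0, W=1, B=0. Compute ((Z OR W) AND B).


Z OR W = 0|1 = 1
1 AND 0 = 0

0


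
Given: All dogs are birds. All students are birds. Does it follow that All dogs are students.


Premise 1: All dogs are birds.
Premise 2: All students are birds.
Conclusion: All dogs are students.
Fallacy: undistributed middle. birds is predicate in both.
Counterexample: dogs and students could be disjoint subsets of birds.

Invalid


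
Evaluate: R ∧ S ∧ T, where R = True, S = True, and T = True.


R = True, S = True, T = True
Step 1: R ∧ S = True AND True = True
Step 2: (True) ∧ T = (True) AND True = True
AND is true only when ALL operands are true.

True


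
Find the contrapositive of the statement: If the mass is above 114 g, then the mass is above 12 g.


Original: If the mass is above 114 g, then the mass is above 12 g
Contrapositive: If ¬Q, then ¬P
Negate Q: not (the mass is above 12 g)
Negate P: not (the mass is above 114 g)

If not (the mass is above 12 g), then not (the mass is above 114 g).


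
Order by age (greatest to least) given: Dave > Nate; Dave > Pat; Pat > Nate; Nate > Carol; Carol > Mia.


Constraints: Dave > Nate; Dave > Pat; Pat > Nate; Nate > Carol; Carol > Mia
Method: at each step, the next-highest is the one remaining person who never appears on the smaller side of a constraint between remaining people.
  Step 1: remaining {Nate, Carol, Pat, Mia, Dave}; on the smaller side: {Nate, Carol, Pat, Mia} → Dave is next (Dave > Nate; Dave > Pat).
  Step 2: remaining {Nate, Carol, Pat, Mia}; on the smaller side: {Nate, Carol, Mia} → Pat is next (Pat > Nate).
  Step 3: remaining {Nate, Carol, Mia}; on the smaller side: {Carol, Mia} → Nate is next (Nate > Carol).
  Step 4: remaining {Carol, Mia}; on the smaller side: {Mia} → Carol is next (Carol > Mia).
  Step 5: only Mia remains → lowest.
Final ranking (highest to lowest):

Dave > Pat > Nate > Carol > Mia


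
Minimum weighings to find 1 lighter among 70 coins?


Each weighing has 3 outcomes (left heavy / balance / right heavy), so k weighings distinguish at most 3^k cases; splitting into three near-equal groups achieves this.
Need 3^k ≥ 70: 3^3 = 27 < 70 ≤ 3^4 = 81
k = ⌈log₃(70)⌉ = 4

4


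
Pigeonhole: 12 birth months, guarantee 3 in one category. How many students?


Pigeonhole: to guarantee k in one of n categories, need (k-1)×n + 1.
k = 3, n = 12
Minimum = (3-1) × 12 + 1 = 2 × 12 + 1

25


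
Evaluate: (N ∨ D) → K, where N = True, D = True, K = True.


N = True, D = True, K = True
Step 1: N ∨ D = True OR True = True
Step 2: (True) → K: false only when antecedent=True and K=False.
Result: True

True


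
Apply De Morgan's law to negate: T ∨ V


De Morgan's law: ¬(P ∨ Q) ≡ ¬P ∧ ¬Q
¬(T ∨ V) = ¬T ∧ ¬V

¬T ∧ ¬V


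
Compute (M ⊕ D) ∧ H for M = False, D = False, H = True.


M = False, D = False, H = True
Step 1: M ⊕ D = False XOR False = False
Step 2: False ∧ H = False AND True = False
XOR true when exactly one of M,D is true; then AND with H.

False


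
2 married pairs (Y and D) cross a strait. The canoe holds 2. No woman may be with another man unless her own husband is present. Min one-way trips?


Label couples Y and D.
1. WY+WD → (far: WY,WD; near: HY,HD)
2. WY ←   (far: WD; near: HY,HD,WY)
3. HY+HD → (far: HY,HD,WD; near: WY)
4. HY ←   (far: HD,WD; near: HY,WY)  — HY returns, since WY is alone on near bank
5. HY+WY → (far: all four; near: empty)
Every state respects the constraint.
Minimum trips = 5

5


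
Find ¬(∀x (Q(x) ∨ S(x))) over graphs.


Original: ∀x (Q(x) ∨ S(x))
Rule: ¬∀→∃, ¬∃→∀, negate predicate.
Negation: ∃x (¬Q(x) ∧ ¬S(x))

∃x (¬Q(x) ∧ ¬S(x))


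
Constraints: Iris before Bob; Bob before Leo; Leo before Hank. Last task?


Constraints: Iris before Bob; Bob before Leo; Leo before Hank
The last task can have nothing scheduled after it, so it must never appear on the left of a 'before'.
Tasks appearing before some other task: Iris, Bob, Leo.
The only task not in that list is Hank → it is last.

Hank


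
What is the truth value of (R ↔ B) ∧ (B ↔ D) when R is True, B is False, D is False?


R = True, B = False, D = False
Step 1: R ↔ B is true when R and B have the same value. Result: False
Step 2: B ↔ D is true when B and D have the same value. Result: True
Step 3: False ∧ True = False

False


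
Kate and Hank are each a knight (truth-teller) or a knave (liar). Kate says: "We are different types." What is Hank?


Kate says: "We are different types."
Case 1: Kate is a Knight (truth-teller)
  Statement is true → they ARE different → Hank is a Knave
Case 2: Kate is a Knave (liar)
  Statement is false → they are NOT different → Hank is a Knave
In both cases, Hank is a Knave.

Knave


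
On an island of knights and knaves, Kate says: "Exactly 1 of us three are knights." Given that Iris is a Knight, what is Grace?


Kate claims exactly 1 knights among Kate, Iris, Grace.
Given: Iris is a Knight.

Case 1: Kate is a Knight (tells truth)
  Then exactly 1 of the three are knights.
  Counting Kate, Iris: 2 knight(s) so far. Need -1 more → impossible.
Case 2: Kate is a Knave (lies)
  Then the count is NOT 1.
  If Grace = Knave, count = 1 = 1 → claim would be true, contradicts lie.
  If Grace = Knight, count = 2 ≠ 1 → lie confirmed ✓

Grace is a Knight.

Knight


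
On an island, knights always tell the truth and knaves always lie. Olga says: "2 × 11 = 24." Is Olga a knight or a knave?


Statement: "2 × 11 = 24."
Actual: 2 × 11 = 22
Claimed: 24
Statement is FALSE → Olga lies → Knave

Knave


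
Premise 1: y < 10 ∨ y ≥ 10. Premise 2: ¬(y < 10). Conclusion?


Disjunctive syllogism: P ∨ Q, ¬P ⊢ Q
Disjunction: y < 10 ∨ y ≥ 10
We know it is not the case that y < 10.
By disjunctive syllogism, the other disjunct must be true.

y ≥ 10


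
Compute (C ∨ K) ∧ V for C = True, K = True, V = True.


C = True, K = True, V = True
Step 1: C ∨ K = True OR True = True
Step 2: True ∧ V = True AND True = True
OR is true when at least one operand is true; AND requires both.

True


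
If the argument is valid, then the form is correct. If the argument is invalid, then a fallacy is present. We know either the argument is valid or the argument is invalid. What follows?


Constructive dilemma: (P → Q) ∧ (R → S), P ∨ R ⊢ Q ∨ S
Premise 1: the argument is valid → the form is correct
Premise 2: the argument is invalid → a fallacy is present
Premise 3: the argument is valid ∨ the argument is invalid
Case 1: Assuming the argument is valid, then by Premise 1, the form is correct.
Case 2: Assuming the argument is invalid, then by Premise 2, a fallacy is present.
Since one of the argument is valid or the argument is invalid must hold, we get the form is correct or a fallacy is present.

The form is correct or a fallacy is present.


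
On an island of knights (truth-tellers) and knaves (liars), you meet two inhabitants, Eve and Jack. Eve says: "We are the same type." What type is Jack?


Eve says: "We are the same type."
Case 1: Eve is a Knight (truth-teller)
  Statement is true → they ARE the same → Jack is also a Knight
Case 2: Eve is a Knave (liar)
  Statement is false → they are NOT the same → Jack is a Knight
In both cases, Jack is a Knight.

Knight


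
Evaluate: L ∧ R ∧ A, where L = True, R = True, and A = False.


L = True, R = True, A = False
Step 1: L ∧ R = True AND True = True
Step 2: (True) ∧ A = (True) AND False = False
AND is true only when ALL operands are true.

False
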